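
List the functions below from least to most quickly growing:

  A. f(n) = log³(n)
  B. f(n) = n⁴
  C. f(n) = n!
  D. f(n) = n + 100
A < D < B < C

Comparing growth rates:
A = log³(n) is O(log³ n)
D = n + 100 is O(n)
B = n⁴ is O(n⁴)
C = n! is O(n!)

Therefore, the order from slowest to fastest is: A < D < B < C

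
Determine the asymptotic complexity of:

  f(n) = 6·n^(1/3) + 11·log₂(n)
O(n^(1/3))

The dominant term in 6·n^(1/3) + 11·log₂(n) is 6·n^(1/3), which is Θ(n^(1/3)).
Lower-order terms (11·log₂(n)) are asymptotically negligible.
Constants are absorbed, so the tightest bound is O(n^(1/3)).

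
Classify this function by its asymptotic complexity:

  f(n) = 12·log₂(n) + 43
O(log n)

The dominant term in 12·log₂(n) + 43 is 12·log₂(n), which is Θ(log n).
Lower-order terms (43) are asymptotically negligible.
Constants are absorbed, so the tightest bound is O(log n).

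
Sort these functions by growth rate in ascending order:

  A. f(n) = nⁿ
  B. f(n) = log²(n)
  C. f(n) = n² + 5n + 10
B < C < A

Comparing growth rates:
B = log²(n) is O(log² n)
C = n² + 5n + 10 is O(n²)
A = nⁿ is O(nⁿ)

Therefore, the order from slowest to fastest is: B < C < A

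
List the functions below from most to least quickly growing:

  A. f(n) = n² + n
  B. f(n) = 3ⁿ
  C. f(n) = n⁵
B > C > A

Comparing growth rates:
B = 3ⁿ is O(3ⁿ)
C = n⁵ is O(n⁵)
A = n² + n is O(n²)

Therefore, the order from fastest to slowest is: B > C > A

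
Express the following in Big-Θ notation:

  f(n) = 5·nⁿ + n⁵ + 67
Θ(nⁿ)

Order the terms by growth rate: 67 ≺ n⁵ ≺ 5·nⁿ.
The fastest-growing term 5·nⁿ dominates as n → ∞; dropping its constant factor gives Θ(nⁿ).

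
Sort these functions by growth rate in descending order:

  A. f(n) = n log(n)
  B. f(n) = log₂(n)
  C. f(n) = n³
C > A > B

Comparing growth rates:
C = n³ is O(n³)
A = n log(n) is O(n log n)
B = log₂(n) is O(log n)

Therefore, the order from fastest to slowest is: C > A > B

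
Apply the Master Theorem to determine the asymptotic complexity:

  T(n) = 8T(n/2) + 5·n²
Θ(n³)

Master Theorem: a = 8, b = 2, f(n) = 5·n².
Compute the critical exponent d = log₂(8) = 3.
Compare f(n) = Θ(n²) against n^d:
  k = 2 < d = 3, so f(n) = O(n^(d-ε)) — Case 1.
  The recursion cost dominates: T(n) = Θ(n^d) = Θ(n³).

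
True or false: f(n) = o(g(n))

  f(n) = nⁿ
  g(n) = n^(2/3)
False

f(n) = nⁿ is O(nⁿ), and g(n) = n^(2/3) is O(n^(2/3)).
Since O(nⁿ) grows faster than or equal to O(n^(2/3)), f(n) = o(g(n)) is false.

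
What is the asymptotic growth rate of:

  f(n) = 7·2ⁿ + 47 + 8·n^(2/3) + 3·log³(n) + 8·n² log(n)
Θ(2ⁿ)

Order the terms by growth rate: 47 ≺ 3·log³(n) ≺ 8·n^(2/3) ≺ 8·n² log(n) ≺ 7·2ⁿ.
The fastest-growing term 7·2ⁿ dominates as n → ∞; dropping its constant factor gives Θ(2ⁿ).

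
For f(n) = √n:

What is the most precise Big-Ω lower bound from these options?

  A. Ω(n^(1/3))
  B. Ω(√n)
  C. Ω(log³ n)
B

f(n) = √n is Ω(√n).
All listed options are valid Big-Ω bounds (lower bounds),
but Ω(√n) is the tightest (largest valid bound).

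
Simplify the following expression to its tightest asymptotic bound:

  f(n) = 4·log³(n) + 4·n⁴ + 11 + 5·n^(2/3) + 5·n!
Θ(n!)

Order the terms by growth rate: 11 ≺ 4·log³(n) ≺ 5·n^(2/3) ≺ 4·n⁴ ≺ 5·n!.
The fastest-growing term 5·n! dominates as n → ∞; dropping its constant factor gives Θ(n!).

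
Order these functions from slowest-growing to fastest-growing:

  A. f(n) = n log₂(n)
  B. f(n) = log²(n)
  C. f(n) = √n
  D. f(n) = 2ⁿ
B < C < A < D

Comparing growth rates:
B = log²(n) is O(log² n)
C = √n is O(√n)
A = n log₂(n) is O(n log n)
D = 2ⁿ is O(2ⁿ)

Therefore, the order from slowest to fastest is: B < C < A < D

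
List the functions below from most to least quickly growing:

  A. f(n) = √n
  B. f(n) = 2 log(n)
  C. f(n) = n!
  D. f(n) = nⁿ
D > C > A > B

Comparing growth rates:
D = nⁿ is O(nⁿ)
C = n! is O(n!)
A = √n is O(√n)
B = 2 log(n) is O(log n)

Therefore, the order from fastest to slowest is: D > C > A > B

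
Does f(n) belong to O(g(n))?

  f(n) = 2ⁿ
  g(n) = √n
False

f(n) = 2ⁿ is O(2ⁿ), and g(n) = √n is O(√n).
Since O(2ⁿ) grows faster than O(√n), f(n) = O(g(n)) is false.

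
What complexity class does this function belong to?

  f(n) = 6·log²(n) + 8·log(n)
O(log² n)

The dominant term in 6·log²(n) + 8·log(n) is 6·log²(n), which is Θ(log² n).
Lower-order terms (8·log(n)) are asymptotically negligible.
Constants are absorbed, so the tightest bound is O(log² n).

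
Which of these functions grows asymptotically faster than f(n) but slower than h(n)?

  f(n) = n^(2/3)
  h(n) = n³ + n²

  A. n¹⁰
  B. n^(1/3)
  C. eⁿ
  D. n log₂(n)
D

We need g(n) with n^(2/3) = o(g(n)) and g(n) = o(n³ + n²), i.e. O(n^(2/3)) ≺ g ≺ O(n³).
Check each option:
  A. n¹⁰ — O(n¹⁰) does not grow strictly slower than h(n)
  B. n^(1/3) — O(n^(1/3)) does not grow strictly faster than f(n)
  C. eⁿ — O(eⁿ) does not grow strictly slower than h(n)
  D. n log₂(n) — O(n log n) is strictly between O(n^(2/3)) and O(n³) ✓

Only option D (n log₂(n)) lies strictly between.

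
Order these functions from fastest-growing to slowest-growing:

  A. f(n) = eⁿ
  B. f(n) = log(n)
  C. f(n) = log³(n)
A > C > B

Comparing growth rates:
A = eⁿ is O(eⁿ)
C = log³(n) is O(log³ n)
B = log(n) is O(log n)

Therefore, the order from fastest to slowest is: A > C > B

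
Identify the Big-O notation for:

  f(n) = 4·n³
O(n³)

The dominant term in 4·n³ is 4·n³, which is Θ(n³).
Constants are absorbed, so the tightest bound is O(n³).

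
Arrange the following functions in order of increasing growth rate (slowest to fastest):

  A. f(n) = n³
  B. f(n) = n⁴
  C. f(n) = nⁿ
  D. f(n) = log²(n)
D < A < B < C

Comparing growth rates:
D = log²(n) is O(log² n)
A = n³ is O(n³)
B = n⁴ is O(n⁴)
C = nⁿ is O(nⁿ)

Therefore, the order from slowest to fastest is: D < A < B < C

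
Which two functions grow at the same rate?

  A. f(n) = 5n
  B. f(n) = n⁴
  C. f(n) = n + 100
A and C

Examining each function:
  A. 5n is O(n)
  B. n⁴ is O(n⁴)
  C. n + 100 is O(n)

Functions A and C both have the same complexity class.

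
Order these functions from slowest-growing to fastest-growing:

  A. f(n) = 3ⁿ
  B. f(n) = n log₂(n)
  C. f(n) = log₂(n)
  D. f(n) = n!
C < B < A < D

Comparing growth rates:
C = log₂(n) is O(log n)
B = n log₂(n) is O(n log n)
A = 3ⁿ is O(3ⁿ)
D = n! is O(n!)

Therefore, the order from slowest to fastest is: C < B < A < D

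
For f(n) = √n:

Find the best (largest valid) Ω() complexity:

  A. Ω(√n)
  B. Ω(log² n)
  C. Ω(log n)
A

f(n) = √n is Ω(√n).
All listed options are valid Big-Ω bounds (lower bounds),
but Ω(√n) is the tightest (largest valid bound).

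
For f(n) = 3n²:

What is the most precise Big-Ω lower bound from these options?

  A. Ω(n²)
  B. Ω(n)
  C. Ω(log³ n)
A

f(n) = 3n² is Ω(n²).
All listed options are valid Big-Ω bounds (lower bounds),
but Ω(n²) is the tightest (largest valid bound).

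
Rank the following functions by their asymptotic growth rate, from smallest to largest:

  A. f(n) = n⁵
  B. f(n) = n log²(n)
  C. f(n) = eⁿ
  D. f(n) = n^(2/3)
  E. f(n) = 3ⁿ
D < B < A < C < E

Comparing growth rates:
D = n^(2/3) is O(n^(2/3))
B = n log²(n) is O(n log² n)
A = n⁵ is O(n⁵)
C = eⁿ is O(eⁿ)
E = 3ⁿ is O(3ⁿ)

Therefore, the order from slowest to fastest is: D < B < A < C < E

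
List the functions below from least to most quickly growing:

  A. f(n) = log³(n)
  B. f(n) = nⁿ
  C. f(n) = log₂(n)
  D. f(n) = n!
C < A < D < B

Comparing growth rates:
C = log₂(n) is O(log n)
A = log³(n) is O(log³ n)
D = n! is O(n!)
B = nⁿ is O(nⁿ)

Therefore, the order from slowest to fastest is: C < A < D < B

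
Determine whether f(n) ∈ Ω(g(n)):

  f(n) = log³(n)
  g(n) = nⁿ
False

f(n) = log³(n) is O(log³ n), and g(n) = nⁿ is O(nⁿ).
Since O(log³ n) grows slower than O(nⁿ), f(n) = Ω(g(n)) is false.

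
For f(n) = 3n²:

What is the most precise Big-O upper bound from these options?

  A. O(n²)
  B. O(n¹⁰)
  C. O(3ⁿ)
A

f(n) = 3n² is O(n²).
All listed options are valid Big-O bounds (upper bounds),
but O(n²) is the tightest (smallest valid bound).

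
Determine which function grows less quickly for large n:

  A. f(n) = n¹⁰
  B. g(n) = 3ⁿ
A

f(n) = n¹⁰ is O(n¹⁰), while g(n) = 3ⁿ is O(3ⁿ).
Since O(n¹⁰) grows slower than O(3ⁿ), f(n) is dominated.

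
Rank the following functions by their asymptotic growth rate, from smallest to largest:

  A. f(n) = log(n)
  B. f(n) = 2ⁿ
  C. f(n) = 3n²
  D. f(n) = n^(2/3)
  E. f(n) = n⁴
A < D < C < E < B

Comparing growth rates:
A = log(n) is O(log n)
D = n^(2/3) is O(n^(2/3))
C = 3n² is O(n²)
E = n⁴ is O(n⁴)
B = 2ⁿ is O(2ⁿ)

Therefore, the order from slowest to fastest is: A < D < C < E < B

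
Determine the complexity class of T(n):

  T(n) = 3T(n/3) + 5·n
Θ(n log n)

Master Theorem: a = 3, b = 3, f(n) = 5·n.
Compute the critical exponent d = log₃(3) = 1.
Compare f(n) = Θ(n) against n^d:
  k = 1 = d, so f(n) = Θ(n^d) — Case 2.
  Work is balanced across levels: T(n) = Θ(n^d log n) = Θ(n log n).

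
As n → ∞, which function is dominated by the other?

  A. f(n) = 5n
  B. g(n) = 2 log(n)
B

f(n) = 5n is O(n), while g(n) = 2 log(n) is O(log n).
Since O(log n) grows slower than O(n), g(n) is dominated.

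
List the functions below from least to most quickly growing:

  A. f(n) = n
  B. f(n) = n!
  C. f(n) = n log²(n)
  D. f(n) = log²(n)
D < A < C < B

Comparing growth rates:
D = log²(n) is O(log² n)
A = n is O(n)
C = n log²(n) is O(n log² n)
B = n! is O(n!)

Therefore, the order from slowest to fastest is: D < A < C < B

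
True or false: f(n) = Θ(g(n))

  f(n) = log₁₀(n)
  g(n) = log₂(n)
True

f(n) = log₁₀(n) and g(n) = log₂(n) are both O(log n).
Since they have the same asymptotic growth rate, f(n) = Θ(g(n)) is true.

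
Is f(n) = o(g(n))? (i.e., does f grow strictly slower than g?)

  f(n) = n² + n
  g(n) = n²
False

f(n) = n² + n is O(n²), and g(n) = n² is O(n²).
Since they have the same growth rate, f(n) = o(g(n)) is false.
(f = o(g) requires f to grow strictly slower, not equal.)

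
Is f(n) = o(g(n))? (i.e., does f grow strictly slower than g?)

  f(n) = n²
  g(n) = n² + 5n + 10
False

f(n) = n² is O(n²), and g(n) = n² + 5n + 10 is O(n²).
Since they have the same growth rate, f(n) = o(g(n)) is false.
(f = o(g) requires f to grow strictly slower, not equal.)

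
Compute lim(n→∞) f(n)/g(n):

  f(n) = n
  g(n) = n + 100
1

Since n and n + 100 have the same growth rate (O(n)),
the ratio converges to a constant: 1.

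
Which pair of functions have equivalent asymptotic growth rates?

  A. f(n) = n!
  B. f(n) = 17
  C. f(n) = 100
B and C

Examining each function:
  A. n! is O(n!)
  B. 17 is O(1)
  C. 100 is O(1)

Functions B and C both have the same complexity class.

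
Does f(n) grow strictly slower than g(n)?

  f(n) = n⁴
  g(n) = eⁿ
True

f(n) = n⁴ is O(n⁴), and g(n) = eⁿ is O(eⁿ).
Since O(n⁴) grows strictly slower than O(eⁿ), f(n) = o(g(n)) is true.
This means lim(n→∞) f(n)/g(n) = 0.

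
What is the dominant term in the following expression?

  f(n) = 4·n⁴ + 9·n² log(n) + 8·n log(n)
4·n⁴

Looking at each term:
  - 4·n⁴ is O(n⁴)
  - 9·n² log(n) is O(n² log n)
  - 8·n log(n) is O(n log n)

The term 4·n⁴ (O(n⁴)) grows fastest and dominates all others.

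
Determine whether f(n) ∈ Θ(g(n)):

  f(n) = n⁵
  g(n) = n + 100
False

f(n) = n⁵ is O(n⁵), and g(n) = n + 100 is O(n).
Since they have different growth rates, f(n) = Θ(g(n)) is false.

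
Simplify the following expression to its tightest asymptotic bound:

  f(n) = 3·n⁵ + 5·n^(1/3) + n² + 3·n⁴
Θ(n⁵)

Order the terms by growth rate: 5·n^(1/3) ≺ n² ≺ 3·n⁴ ≺ 3·n⁵.
The fastest-growing term 3·n⁵ dominates as n → ∞; dropping its constant factor gives Θ(n⁵).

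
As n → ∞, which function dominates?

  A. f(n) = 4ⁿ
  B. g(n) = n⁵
A

f(n) = 4ⁿ is O(4ⁿ), while g(n) = n⁵ is O(n⁵).
Since O(4ⁿ) grows faster than O(n⁵), f(n) dominates.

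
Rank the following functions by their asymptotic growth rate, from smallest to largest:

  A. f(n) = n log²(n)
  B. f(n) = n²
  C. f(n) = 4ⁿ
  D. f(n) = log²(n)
D < A < B < C

Comparing growth rates:
D = log²(n) is O(log² n)
A = n log²(n) is O(n log² n)
B = n² is O(n²)
C = 4ⁿ is O(4ⁿ)

Therefore, the order from slowest to fastest is: D < A < B < C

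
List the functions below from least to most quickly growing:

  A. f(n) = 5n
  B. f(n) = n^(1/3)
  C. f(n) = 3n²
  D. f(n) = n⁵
B < A < C < D

Comparing growth rates:
B = n^(1/3) is O(n^(1/3))
A = 5n is O(n)
C = 3n² is O(n²)
D = n⁵ is O(n⁵)

Therefore, the order from slowest to fastest is: B < A < C < D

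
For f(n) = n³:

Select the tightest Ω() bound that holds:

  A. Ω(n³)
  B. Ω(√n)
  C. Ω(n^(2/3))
A

f(n) = n³ is Ω(n³).
All listed options are valid Big-Ω bounds (lower bounds),
but Ω(n³) is the tightest (largest valid bound).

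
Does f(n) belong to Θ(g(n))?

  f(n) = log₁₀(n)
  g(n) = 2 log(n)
True

f(n) = log₁₀(n) and g(n) = 2 log(n) are both O(log n).
Since they have the same asymptotic growth rate, f(n) = Θ(g(n)) is true.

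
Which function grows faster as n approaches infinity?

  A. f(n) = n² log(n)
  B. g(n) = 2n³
B

f(n) = n² log(n) is O(n² log n), while g(n) = 2n³ is O(n³).
Since O(n³) grows faster than O(n² log n), g(n) dominates.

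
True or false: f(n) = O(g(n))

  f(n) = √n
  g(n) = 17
False

f(n) = √n is O(√n), and g(n) = 17 is O(1).
Since O(√n) grows faster than O(1), f(n) = O(g(n)) is false.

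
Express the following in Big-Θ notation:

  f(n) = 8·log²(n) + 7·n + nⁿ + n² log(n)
Θ(nⁿ)

Order the terms by growth rate: 8·log²(n) ≺ 7·n ≺ n² log(n) ≺ nⁿ.
The fastest-growing term nⁿ dominates as n → ∞; dropping its constant factor gives Θ(nⁿ).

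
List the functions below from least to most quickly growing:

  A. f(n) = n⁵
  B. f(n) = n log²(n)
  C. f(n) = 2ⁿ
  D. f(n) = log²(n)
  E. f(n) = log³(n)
D < E < B < A < C

Comparing growth rates:
D = log²(n) is O(log² n)
E = log³(n) is O(log³ n)
B = n log²(n) is O(n log² n)
A = n⁵ is O(n⁵)
C = 2ⁿ is O(2ⁿ)

Therefore, the order from slowest to fastest is: D < E < B < A < C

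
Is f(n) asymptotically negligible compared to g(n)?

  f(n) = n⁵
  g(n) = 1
False

f(n) = n⁵ is O(n⁵), and g(n) = 1 is O(1).
Since O(n⁵) grows faster than or equal to O(1), f(n) = o(g(n)) is false.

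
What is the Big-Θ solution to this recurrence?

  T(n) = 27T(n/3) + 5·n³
Θ(n³ log n)

Master Theorem: a = 27, b = 3, f(n) = 5·n³.
Compute the critical exponent d = log₃(27) = 3.
Compare f(n) = Θ(n³) against n^d:
  k = 3 = d, so f(n) = Θ(n^d) — Case 2.
  Work is balanced across levels: T(n) = Θ(n^d log n) = Θ(n³ log n).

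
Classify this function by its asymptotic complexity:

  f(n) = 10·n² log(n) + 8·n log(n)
O(n² log n)

The dominant term in 10·n² log(n) + 8·n log(n) is 10·n² log(n), which is Θ(n² log n).
Lower-order terms (8·n log(n)) are asymptotically negligible.
Constants are absorbed, so the tightest bound is O(n² log n).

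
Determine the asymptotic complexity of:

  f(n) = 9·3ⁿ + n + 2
O(3ⁿ)

The dominant term in 9·3ⁿ + n + 2 is 9·3ⁿ, which is Θ(3ⁿ).
Lower-order terms (n, 2) are asymptotically negligible.
Constants are absorbed, so the tightest bound is O(3ⁿ).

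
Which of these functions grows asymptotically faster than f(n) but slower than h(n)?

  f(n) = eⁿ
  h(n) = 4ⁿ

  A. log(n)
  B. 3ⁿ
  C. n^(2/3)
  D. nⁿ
B

We need g(n) with eⁿ = o(g(n)) and g(n) = o(4ⁿ), i.e. O(eⁿ) ≺ g ≺ O(4ⁿ).
Check each option:
  A. log(n) — O(log n) does not grow strictly faster than f(n)
  B. 3ⁿ — O(3ⁿ) is strictly between O(eⁿ) and O(4ⁿ) ✓
  C. n^(2/3) — O(n^(2/3)) does not grow strictly faster than f(n)
  D. nⁿ — O(nⁿ) does not grow strictly slower than h(n)

Only option B (3ⁿ) lies strictly between.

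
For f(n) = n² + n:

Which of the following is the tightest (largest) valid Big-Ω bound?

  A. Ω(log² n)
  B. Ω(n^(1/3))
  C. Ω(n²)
C

f(n) = n² + n is Ω(n²).
All listed options are valid Big-Ω bounds (lower bounds),
but Ω(n²) is the tightest (largest valid bound).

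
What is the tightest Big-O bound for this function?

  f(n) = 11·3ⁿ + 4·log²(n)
O(3ⁿ)

The dominant term in 11·3ⁿ + 4·log²(n) is 11·3ⁿ, which is Θ(3ⁿ).
Lower-order terms (4·log²(n)) are asymptotically negligible.
Constants are absorbed, so the tightest bound is O(3ⁿ).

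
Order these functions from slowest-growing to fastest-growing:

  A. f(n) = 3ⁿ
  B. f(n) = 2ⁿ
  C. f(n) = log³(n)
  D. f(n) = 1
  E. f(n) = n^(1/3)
D < C < E < B < A

Comparing growth rates:
D = 1 is O(1)
C = log³(n) is O(log³ n)
E = n^(1/3) is O(n^(1/3))
B = 2ⁿ is O(2ⁿ)
A = 3ⁿ is O(3ⁿ)

Therefore, the order from slowest to fastest is: D < C < E < B < A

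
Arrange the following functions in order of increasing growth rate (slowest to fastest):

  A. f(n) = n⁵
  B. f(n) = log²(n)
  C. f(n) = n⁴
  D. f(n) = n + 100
B < D < C < A

Comparing growth rates:
B = log²(n) is O(log² n)
D = n + 100 is O(n)
C = n⁴ is O(n⁴)
A = n⁵ is O(n⁵)

Therefore, the order from slowest to fastest is: B < D < C < A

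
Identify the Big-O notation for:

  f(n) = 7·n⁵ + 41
O(n⁵)

The dominant term in 7·n⁵ + 41 is 7·n⁵, which is Θ(n⁵).
Lower-order terms (41) are asymptotically negligible.
Constants are absorbed, so the tightest bound is O(n⁵).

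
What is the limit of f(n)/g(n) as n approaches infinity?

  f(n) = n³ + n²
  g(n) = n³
1

Since n³ + n² and n³ have the same growth rate (O(n³)),
the ratio converges to a constant: 1.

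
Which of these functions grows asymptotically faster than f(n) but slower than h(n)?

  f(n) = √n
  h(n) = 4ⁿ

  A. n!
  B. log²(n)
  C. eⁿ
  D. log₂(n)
C

We need g(n) with √n = o(g(n)) and g(n) = o(4ⁿ), i.e. O(√n) ≺ g ≺ O(4ⁿ).
Check each option:
  A. n! — O(n!) does not grow strictly slower than h(n)
  B. log²(n) — O(log² n) does not grow strictly faster than f(n)
  C. eⁿ — O(eⁿ) is strictly between O(√n) and O(4ⁿ) ✓
  D. log₂(n) — O(log n) does not grow strictly faster than f(n)

Only option C (eⁿ) lies strictly between.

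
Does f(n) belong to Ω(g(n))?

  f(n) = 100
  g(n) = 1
True

f(n) = 100 and g(n) = 1 are both O(1).
Big-Ω permits equal growth rates (f ≥ c·g for some c > 0), so f(n) = Ω(g(n)) is true.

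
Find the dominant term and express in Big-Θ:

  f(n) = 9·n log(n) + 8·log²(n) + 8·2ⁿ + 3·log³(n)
Θ(2ⁿ)

Order the terms by growth rate: 8·log²(n) ≺ 3·log³(n) ≺ 9·n log(n) ≺ 8·2ⁿ.
The fastest-growing term 8·2ⁿ dominates as n → ∞; dropping its constant factor gives Θ(2ⁿ).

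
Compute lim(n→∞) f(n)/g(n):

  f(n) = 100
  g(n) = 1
100

Since 100 and 1 have the same growth rate (O(1)),
the ratio converges to a constant: 100.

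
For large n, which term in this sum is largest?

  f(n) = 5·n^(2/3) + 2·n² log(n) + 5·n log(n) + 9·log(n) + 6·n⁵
6·n⁵

Looking at each term:
  - 5·n^(2/3) is O(n^(2/3))
  - 2·n² log(n) is O(n² log n)
  - 5·n log(n) is O(n log n)
  - 9·log(n) is O(log n)
  - 6·n⁵ is O(n⁵)

The term 6·n⁵ (O(n⁵)) grows fastest and dominates all others.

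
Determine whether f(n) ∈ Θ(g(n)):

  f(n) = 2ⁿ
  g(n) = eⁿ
False

f(n) = 2ⁿ is O(2ⁿ), and g(n) = eⁿ is O(eⁿ).
Since they have different growth rates, f(n) = Θ(g(n)) is false.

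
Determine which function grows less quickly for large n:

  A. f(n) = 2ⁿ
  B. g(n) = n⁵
B

f(n) = 2ⁿ is O(2ⁿ), while g(n) = n⁵ is O(n⁵).
Since O(n⁵) grows slower than O(2ⁿ), g(n) is dominated.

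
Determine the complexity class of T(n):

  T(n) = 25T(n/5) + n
Θ(n²)

Master Theorem: a = 25, b = 5, f(n) = n.
Compute the critical exponent d = log₅(25) = 2.
Compare f(n) = Θ(n) against n^d:
  k = 1 < d = 2, so f(n) = O(n^(d-ε)) — Case 1.
  The recursion cost dominates: T(n) = Θ(n^d) = Θ(n²).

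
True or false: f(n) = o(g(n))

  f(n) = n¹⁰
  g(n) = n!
True

f(n) = n¹⁰ is O(n¹⁰), and g(n) = n! is O(n!).
Since O(n¹⁰) grows strictly slower than O(n!), f(n) = o(g(n)) is true.
This means lim(n→∞) f(n)/g(n) = 0.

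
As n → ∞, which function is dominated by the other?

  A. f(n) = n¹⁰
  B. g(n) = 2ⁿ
A

f(n) = n¹⁰ is O(n¹⁰), while g(n) = 2ⁿ is O(2ⁿ).
Since O(n¹⁰) grows slower than O(2ⁿ), f(n) is dominated.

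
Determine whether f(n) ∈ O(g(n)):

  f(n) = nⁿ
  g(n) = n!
False

f(n) = nⁿ is O(nⁿ), and g(n) = n! is O(n!).
Since O(nⁿ) grows faster than O(n!), f(n) = O(g(n)) is false.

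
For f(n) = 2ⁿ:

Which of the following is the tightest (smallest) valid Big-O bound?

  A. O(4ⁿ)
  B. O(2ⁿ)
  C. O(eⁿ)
B

f(n) = 2ⁿ is O(2ⁿ).
All listed options are valid Big-O bounds (upper bounds),
but O(2ⁿ) is the tightest (smallest valid bound).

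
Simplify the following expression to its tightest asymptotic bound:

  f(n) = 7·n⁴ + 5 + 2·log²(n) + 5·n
Θ(n⁴)

Order the terms by growth rate: 5 ≺ 2·log²(n) ≺ 5·n ≺ 7·n⁴.
The fastest-growing term 7·n⁴ dominates as n → ∞; dropping its constant factor gives Θ(n⁴).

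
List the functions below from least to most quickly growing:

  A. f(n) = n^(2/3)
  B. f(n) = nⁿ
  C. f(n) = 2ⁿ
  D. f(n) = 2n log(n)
A < D < C < B

Comparing growth rates:
A = n^(2/3) is O(n^(2/3))
D = 2n log(n) is O(n log n)
C = 2ⁿ is O(2ⁿ)
B = nⁿ is O(nⁿ)

Therefore, the order from slowest to fastest is: A < D < C < B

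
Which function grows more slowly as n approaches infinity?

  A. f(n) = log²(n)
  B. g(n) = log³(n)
A

f(n) = log²(n) is O(log² n), while g(n) = log³(n) is O(log³ n).
Since O(log² n) grows slower than O(log³ n), f(n) is dominated.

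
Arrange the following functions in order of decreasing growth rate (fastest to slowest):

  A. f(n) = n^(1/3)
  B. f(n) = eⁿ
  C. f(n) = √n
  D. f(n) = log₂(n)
B > C > A > D

Comparing growth rates:
B = eⁿ is O(eⁿ)
C = √n is O(√n)
A = n^(1/3) is O(n^(1/3))
D = log₂(n) is O(log n)

Therefore, the order from fastest to slowest is: B > C > A > D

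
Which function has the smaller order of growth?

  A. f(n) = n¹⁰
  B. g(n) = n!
A

f(n) = n¹⁰ is O(n¹⁰), while g(n) = n! is O(n!).
Since O(n¹⁰) grows slower than O(n!), f(n) is dominated.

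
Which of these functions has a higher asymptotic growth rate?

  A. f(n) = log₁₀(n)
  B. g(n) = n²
B

f(n) = log₁₀(n) is O(log n), while g(n) = n² is O(n²).
Since O(n²) grows faster than O(log n), g(n) dominates.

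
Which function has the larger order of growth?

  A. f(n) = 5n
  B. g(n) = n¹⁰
B

f(n) = 5n is O(n), while g(n) = n¹⁰ is O(n¹⁰).
Since O(n¹⁰) grows faster than O(n), g(n) dominates.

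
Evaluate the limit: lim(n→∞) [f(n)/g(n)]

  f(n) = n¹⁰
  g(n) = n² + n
∞

Since n¹⁰ (O(n¹⁰)) grows faster than n² + n (O(n²)),
the ratio f(n)/g(n) → ∞ as n → ∞.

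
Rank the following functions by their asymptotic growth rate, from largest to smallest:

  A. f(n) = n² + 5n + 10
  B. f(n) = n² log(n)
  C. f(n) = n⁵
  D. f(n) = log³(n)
C > B > A > D

Comparing growth rates:
C = n⁵ is O(n⁵)
B = n² log(n) is O(n² log n)
A = n² + 5n + 10 is O(n²)
D = log³(n) is O(log³ n)

Therefore, the order from fastest to slowest is: C > B > A > D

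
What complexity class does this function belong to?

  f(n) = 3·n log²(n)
O(n log² n)

The dominant term in 3·n log²(n) is 3·n log²(n), which is Θ(n log² n).
Constants are absorbed, so the tightest bound is O(n log² n).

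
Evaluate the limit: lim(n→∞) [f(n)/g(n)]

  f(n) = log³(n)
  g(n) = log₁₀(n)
∞

Since log³(n) (O(log³ n)) grows faster than log₁₀(n) (O(log n)),
the ratio f(n)/g(n) → ∞ as n → ∞.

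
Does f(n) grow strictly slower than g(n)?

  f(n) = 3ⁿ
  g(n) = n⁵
False

f(n) = 3ⁿ is O(3ⁿ), and g(n) = n⁵ is O(n⁵).
Since O(3ⁿ) grows faster than or equal to O(n⁵), f(n) = o(g(n)) is false.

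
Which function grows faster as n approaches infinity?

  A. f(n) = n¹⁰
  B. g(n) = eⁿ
B

f(n) = n¹⁰ is O(n¹⁰), while g(n) = eⁿ is O(eⁿ).
Since O(eⁿ) grows faster than O(n¹⁰), g(n) dominates.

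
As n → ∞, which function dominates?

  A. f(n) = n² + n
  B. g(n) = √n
A

f(n) = n² + n is O(n²), while g(n) = √n is O(√n).
Since O(n²) grows faster than O(√n), f(n) dominates.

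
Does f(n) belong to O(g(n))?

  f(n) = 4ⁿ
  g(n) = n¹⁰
False

f(n) = 4ⁿ is O(4ⁿ), and g(n) = n¹⁰ is O(n¹⁰).
Since O(4ⁿ) grows faster than O(n¹⁰), f(n) = O(g(n)) is false.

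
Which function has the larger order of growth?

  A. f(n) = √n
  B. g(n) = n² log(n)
B

f(n) = √n is O(√n), while g(n) = n² log(n) is O(n² log n).
Since O(n² log n) grows faster than O(√n), g(n) dominates.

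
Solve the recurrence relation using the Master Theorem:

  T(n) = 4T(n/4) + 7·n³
Θ(n³)

Master Theorem: a = 4, b = 4, f(n) = 7·n³.
Compute the critical exponent d = log₄(4) = 1.
Compare f(n) = Θ(n³) against n^d:
  k = 3 > d = 1, so f(n) = Ω(n^(d+ε)) — Case 3.
  Regularity: a·(n/b)^3/n^3 = a/b^3 = 4/64 < 1 ✓.
  The top-level work dominates: T(n) = Θ(f(n)) = Θ(n³).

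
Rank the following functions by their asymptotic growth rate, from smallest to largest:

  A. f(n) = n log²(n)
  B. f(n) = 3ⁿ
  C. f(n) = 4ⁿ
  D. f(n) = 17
D < A < B < C

Comparing growth rates:
D = 17 is O(1)
A = n log²(n) is O(n log² n)
B = 3ⁿ is O(3ⁿ)
C = 4ⁿ is O(4ⁿ)

Therefore, the order from slowest to fastest is: D < A < B < C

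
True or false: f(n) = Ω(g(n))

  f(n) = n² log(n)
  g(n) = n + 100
True

f(n) = n² log(n) is O(n² log n), and g(n) = n + 100 is O(n).
Since O(n² log n) grows at least as fast as O(n), f(n) = Ω(g(n)) is true.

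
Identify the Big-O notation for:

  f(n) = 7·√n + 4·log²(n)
O(√n)

The dominant term in 7·√n + 4·log²(n) is 7·√n, which is Θ(√n).
Lower-order terms (4·log²(n)) are asymptotically negligible.
Constants are absorbed, so the tightest bound is O(√n).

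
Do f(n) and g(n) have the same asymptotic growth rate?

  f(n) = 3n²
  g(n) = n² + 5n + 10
True

f(n) = 3n² and g(n) = n² + 5n + 10 are both O(n²).
Since they have the same asymptotic growth rate, f(n) = Θ(g(n)) is true.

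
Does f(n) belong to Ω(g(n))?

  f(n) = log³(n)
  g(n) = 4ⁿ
False

f(n) = log³(n) is O(log³ n), and g(n) = 4ⁿ is O(4ⁿ).
Since O(log³ n) grows slower than O(4ⁿ), f(n) = Ω(g(n)) is false.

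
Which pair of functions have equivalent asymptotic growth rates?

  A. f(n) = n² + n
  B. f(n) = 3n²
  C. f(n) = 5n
A and B

Examining each function:
  A. n² + n is O(n²)
  B. 3n² is O(n²)
  C. 5n is O(n)

Functions A and B both have the same complexity class.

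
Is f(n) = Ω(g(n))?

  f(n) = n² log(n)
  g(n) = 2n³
False

f(n) = n² log(n) is O(n² log n), and g(n) = 2n³ is O(n³).
Since O(n² log n) grows slower than O(n³), f(n) = Ω(g(n)) is false.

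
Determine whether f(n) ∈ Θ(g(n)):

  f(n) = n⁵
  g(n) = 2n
False

f(n) = n⁵ is O(n⁵), and g(n) = 2n is O(n).
Since they have different growth rates, f(n) = Θ(g(n)) is false.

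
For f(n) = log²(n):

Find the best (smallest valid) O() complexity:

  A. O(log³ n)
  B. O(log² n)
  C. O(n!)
B

f(n) = log²(n) is O(log² n).
All listed options are valid Big-O bounds (upper bounds),
but O(log² n) is the tightest (smallest valid bound).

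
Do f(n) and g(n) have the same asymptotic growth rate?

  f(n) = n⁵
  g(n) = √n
False

f(n) = n⁵ is O(n⁵), and g(n) = √n is O(√n).
Since they have different growth rates, f(n) = Θ(g(n)) is false.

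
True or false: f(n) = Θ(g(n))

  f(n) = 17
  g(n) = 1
True

f(n) = 17 and g(n) = 1 are both O(1).
Since they have the same asymptotic growth rate, f(n) = Θ(g(n)) is true.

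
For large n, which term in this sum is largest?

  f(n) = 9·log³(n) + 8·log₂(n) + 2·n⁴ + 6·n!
6·n!

Looking at each term:
  - 9·log³(n) is O(log³ n)
  - 8·log₂(n) is O(log n)
  - 2·n⁴ is O(n⁴)
  - 6·n! is O(n!)

The term 6·n! (O(n!)) grows fastest and dominates all others.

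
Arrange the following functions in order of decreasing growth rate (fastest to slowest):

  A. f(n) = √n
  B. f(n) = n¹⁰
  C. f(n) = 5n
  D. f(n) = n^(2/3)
B > C > D > A

Comparing growth rates:
B = n¹⁰ is O(n¹⁰)
C = 5n is O(n)
D = n^(2/3) is O(n^(2/3))
A = √n is O(√n)

Therefore, the order from fastest to slowest is: B > C > D > A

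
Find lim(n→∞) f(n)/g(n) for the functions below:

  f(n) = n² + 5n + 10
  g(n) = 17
∞

Since n² + 5n + 10 (O(n²)) grows faster than 17 (O(1)),
the ratio f(n)/g(n) → ∞ as n → ∞.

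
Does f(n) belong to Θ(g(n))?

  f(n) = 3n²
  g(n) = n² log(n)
False

f(n) = 3n² is O(n²), and g(n) = n² log(n) is O(n² log n).
Since they have different growth rates, f(n) = Θ(g(n)) is false.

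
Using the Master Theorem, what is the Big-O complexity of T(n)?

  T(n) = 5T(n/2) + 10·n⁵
Θ(n⁵)

Master Theorem: a = 5, b = 2, f(n) = 10·n⁵.
Compute the critical exponent d = log₂(5) = 2.322.
Compare f(n) = Θ(n⁵) against n^d:
  k = 5 > d = 2.322, so f(n) = Ω(n^(d+ε)) — Case 3.
  Regularity: a·(n/b)^5/n^5 = a/b^5 = 5/32 < 1 ✓.
  The top-level work dominates: T(n) = Θ(f(n)) = Θ(n⁵).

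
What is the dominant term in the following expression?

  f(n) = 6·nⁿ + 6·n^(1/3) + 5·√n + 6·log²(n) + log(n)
6·nⁿ

Looking at each term:
  - 6·nⁿ is O(nⁿ)
  - 6·n^(1/3) is O(n^(1/3))
  - 5·√n is O(√n)
  - 6·log²(n) is O(log² n)
  - log(n) is O(log n)

The term 6·nⁿ (O(nⁿ)) grows fastest and dominates all others.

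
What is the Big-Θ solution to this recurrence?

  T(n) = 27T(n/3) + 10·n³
Θ(n³ log n)

Master Theorem: a = 27, b = 3, f(n) = 10·n³.
Compute the critical exponent d = log₃(27) = 3.
Compare f(n) = Θ(n³) against n^d:
  k = 3 = d, so f(n) = Θ(n^d) — Case 2.
  Work is balanced across levels: T(n) = Θ(n^d log n) = Θ(n³ log n).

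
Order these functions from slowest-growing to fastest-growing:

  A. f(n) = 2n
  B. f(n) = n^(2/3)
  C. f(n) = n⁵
B < A < C

Comparing growth rates:
B = n^(2/3) is O(n^(2/3))
A = 2n is O(n)
C = n⁵ is O(n⁵)

Therefore, the order from slowest to fastest is: B < A < C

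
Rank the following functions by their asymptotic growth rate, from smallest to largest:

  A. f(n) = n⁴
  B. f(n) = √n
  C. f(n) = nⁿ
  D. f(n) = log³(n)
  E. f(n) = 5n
D < B < E < A < C

Comparing growth rates:
D = log³(n) is O(log³ n)
B = √n is O(√n)
E = 5n is O(n)
A = n⁴ is O(n⁴)
C = nⁿ is O(nⁿ)

Therefore, the order from slowest to fastest is: D < B < E < A < C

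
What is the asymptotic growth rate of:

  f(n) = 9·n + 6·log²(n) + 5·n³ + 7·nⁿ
Θ(nⁿ)

Order the terms by growth rate: 6·log²(n) ≺ 9·n ≺ 5·n³ ≺ 7·nⁿ.
The fastest-growing term 7·nⁿ dominates as n → ∞; dropping its constant factor gives Θ(nⁿ).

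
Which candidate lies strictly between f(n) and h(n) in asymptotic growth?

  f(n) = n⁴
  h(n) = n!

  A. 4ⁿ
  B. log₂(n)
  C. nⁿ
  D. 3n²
A

We need g(n) with n⁴ = o(g(n)) and g(n) = o(n!), i.e. O(n⁴) ≺ g ≺ O(n!).
Check each option:
  A. 4ⁿ — O(4ⁿ) is strictly between O(n⁴) and O(n!) ✓
  B. log₂(n) — O(log n) does not grow strictly faster than f(n)
  C. nⁿ — O(nⁿ) does not grow strictly slower than h(n)
  D. 3n² — O(n²) does not grow strictly faster than f(n)

Only option A (4ⁿ) lies strictly between.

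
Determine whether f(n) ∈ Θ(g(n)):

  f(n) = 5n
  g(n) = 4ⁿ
False

f(n) = 5n is O(n), and g(n) = 4ⁿ is O(4ⁿ).
Since they have different growth rates, f(n) = Θ(g(n)) is false.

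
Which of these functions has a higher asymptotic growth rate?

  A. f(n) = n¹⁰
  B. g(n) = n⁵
A

f(n) = n¹⁰ is O(n¹⁰), while g(n) = n⁵ is O(n⁵).
Since O(n¹⁰) grows faster than O(n⁵), f(n) dominates.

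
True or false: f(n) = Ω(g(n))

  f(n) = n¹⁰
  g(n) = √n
True

f(n) = n¹⁰ is O(n¹⁰), and g(n) = √n is O(√n).
Since O(n¹⁰) grows at least as fast as O(√n), f(n) = Ω(g(n)) is true.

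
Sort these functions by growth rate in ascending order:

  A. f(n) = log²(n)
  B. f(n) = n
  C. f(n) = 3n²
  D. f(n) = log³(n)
A < D < B < C

Comparing growth rates:
A = log²(n) is O(log² n)
D = log³(n) is O(log³ n)
B = n is O(n)
C = 3n² is O(n²)

Therefore, the order from slowest to fastest is: A < D < B < C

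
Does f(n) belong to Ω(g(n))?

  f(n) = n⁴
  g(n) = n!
False

f(n) = n⁴ is O(n⁴), and g(n) = n! is O(n!).
Since O(n⁴) grows slower than O(n!), f(n) = Ω(g(n)) is false.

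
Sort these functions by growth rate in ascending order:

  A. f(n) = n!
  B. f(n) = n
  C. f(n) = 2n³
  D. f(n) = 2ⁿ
B < C < D < A

Comparing growth rates:
B = n is O(n)
C = 2n³ is O(n³)
D = 2ⁿ is O(2ⁿ)
A = n! is O(n!)

Therefore, the order from slowest to fastest is: B < C < D < A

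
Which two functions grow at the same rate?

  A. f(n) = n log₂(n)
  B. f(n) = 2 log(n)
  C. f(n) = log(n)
B and C

Examining each function:
  A. n log₂(n) is O(n log n)
  B. 2 log(n) is O(log n)
  C. log(n) is O(log n)

Functions B and C both have the same complexity class.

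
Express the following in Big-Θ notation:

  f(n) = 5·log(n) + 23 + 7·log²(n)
Θ(log² n)

Order the terms by growth rate: 23 ≺ 5·log(n) ≺ 7·log²(n).
The fastest-growing term 7·log²(n) dominates as n → ∞; dropping its constant factor gives Θ(log² n).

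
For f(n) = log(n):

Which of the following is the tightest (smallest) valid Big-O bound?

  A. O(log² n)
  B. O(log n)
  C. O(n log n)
B

f(n) = log(n) is O(log n).
All listed options are valid Big-O bounds (upper bounds),
but O(log n) is the tightest (smallest valid bound).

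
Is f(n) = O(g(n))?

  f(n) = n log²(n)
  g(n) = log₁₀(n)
False

f(n) = n log²(n) is O(n log² n), and g(n) = log₁₀(n) is O(log n).
Since O(n log² n) grows faster than O(log n), f(n) = O(g(n)) is false.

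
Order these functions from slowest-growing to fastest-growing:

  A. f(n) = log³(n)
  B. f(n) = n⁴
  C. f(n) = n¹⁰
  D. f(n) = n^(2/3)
A < D < B < C

Comparing growth rates:
A = log³(n) is O(log³ n)
D = n^(2/3) is O(n^(2/3))
B = n⁴ is O(n⁴)
C = n¹⁰ is O(n¹⁰)

Therefore, the order from slowest to fastest is: A < D < B < C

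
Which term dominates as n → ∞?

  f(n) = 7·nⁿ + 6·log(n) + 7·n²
7·nⁿ

Looking at each term:
  - 7·nⁿ is O(nⁿ)
  - 6·log(n) is O(log n)
  - 7·n² is O(n²)

The term 7·nⁿ (O(nⁿ)) grows fastest and dominates all others.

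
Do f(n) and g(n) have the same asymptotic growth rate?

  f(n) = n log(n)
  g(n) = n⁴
False

f(n) = n log(n) is O(n log n), and g(n) = n⁴ is O(n⁴).
Since they have different growth rates, f(n) = Θ(g(n)) is false.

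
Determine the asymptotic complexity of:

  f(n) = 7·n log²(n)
O(n log² n)

The dominant term in 7·n log²(n) is 7·n log²(n), which is Θ(n log² n).
Constants are absorbed, so the tightest bound is O(n log² n).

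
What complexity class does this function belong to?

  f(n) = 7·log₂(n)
O(log n)

The dominant term in 7·log₂(n) is 7·log₂(n), which is Θ(log n).
Constants are absorbed, so the tightest bound is O(log n).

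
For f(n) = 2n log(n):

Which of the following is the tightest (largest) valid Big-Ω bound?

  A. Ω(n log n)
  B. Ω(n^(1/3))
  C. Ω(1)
A

f(n) = 2n log(n) is Ω(n log n).
All listed options are valid Big-Ω bounds (lower bounds),
but Ω(n log n) is the tightest (largest valid bound).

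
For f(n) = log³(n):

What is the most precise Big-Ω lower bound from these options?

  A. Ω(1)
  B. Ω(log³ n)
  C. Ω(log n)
B

f(n) = log³(n) is Ω(log³ n).
All listed options are valid Big-Ω bounds (lower bounds),
but Ω(log³ n) is the tightest (largest valid bound).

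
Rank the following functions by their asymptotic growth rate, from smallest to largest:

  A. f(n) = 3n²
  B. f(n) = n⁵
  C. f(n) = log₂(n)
C < A < B

Comparing growth rates:
C = log₂(n) is O(log n)
A = 3n² is O(n²)
B = n⁵ is O(n⁵)

Therefore, the order from slowest to fastest is: C < A < B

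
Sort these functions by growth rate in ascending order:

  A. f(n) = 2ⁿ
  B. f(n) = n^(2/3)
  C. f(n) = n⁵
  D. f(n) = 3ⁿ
B < C < A < D

Comparing growth rates:
B = n^(2/3) is O(n^(2/3))
C = n⁵ is O(n⁵)
A = 2ⁿ is O(2ⁿ)
D = 3ⁿ is O(3ⁿ)

Therefore, the order from slowest to fastest is: B < C < A < D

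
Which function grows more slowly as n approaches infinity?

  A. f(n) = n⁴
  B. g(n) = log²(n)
B

f(n) = n⁴ is O(n⁴), while g(n) = log²(n) is O(log² n).
Since O(log² n) grows slower than O(n⁴), g(n) is dominated.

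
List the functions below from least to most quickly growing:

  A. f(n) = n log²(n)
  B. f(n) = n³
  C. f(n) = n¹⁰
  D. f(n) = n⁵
A < B < D < C

Comparing growth rates:
A = n log²(n) is O(n log² n)
B = n³ is O(n³)
D = n⁵ is O(n⁵)
C = n¹⁰ is O(n¹⁰)

Therefore, the order from slowest to fastest is: A < B < D < C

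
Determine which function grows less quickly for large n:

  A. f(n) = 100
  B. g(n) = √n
A

f(n) = 100 is O(1), while g(n) = √n is O(√n).
Since O(1) grows slower than O(√n), f(n) is dominated.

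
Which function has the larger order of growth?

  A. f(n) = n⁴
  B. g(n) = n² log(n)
A

f(n) = n⁴ is O(n⁴), while g(n) = n² log(n) is O(n² log n).
Since O(n⁴) grows faster than O(n² log n), f(n) dominates.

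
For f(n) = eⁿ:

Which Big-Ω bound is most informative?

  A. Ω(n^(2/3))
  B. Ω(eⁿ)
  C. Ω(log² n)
B

f(n) = eⁿ is Ω(eⁿ).
All listed options are valid Big-Ω bounds (lower bounds),
but Ω(eⁿ) is the tightest (largest valid bound).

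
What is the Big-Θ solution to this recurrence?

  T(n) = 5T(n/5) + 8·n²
Θ(n²)

Master Theorem: a = 5, b = 5, f(n) = 8·n².
Compute the critical exponent d = log₅(5) = 1.
Compare f(n) = Θ(n²) against n^d:
  k = 2 > d = 1, so f(n) = Ω(n^(d+ε)) — Case 3.
  Regularity: a·(n/b)^2/n^2 = a/b^2 = 5/25 < 1 ✓.
  The top-level work dominates: T(n) = Θ(f(n)) = Θ(n²).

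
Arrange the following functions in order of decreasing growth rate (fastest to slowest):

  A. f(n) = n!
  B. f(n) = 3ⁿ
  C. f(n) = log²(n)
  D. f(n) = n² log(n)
A > B > D > C

Comparing growth rates:
A = n! is O(n!)
B = 3ⁿ is O(3ⁿ)
D = n² log(n) is O(n² log n)
C = log²(n) is O(log² n)

Therefore, the order from fastest to slowest is: A > B > D > C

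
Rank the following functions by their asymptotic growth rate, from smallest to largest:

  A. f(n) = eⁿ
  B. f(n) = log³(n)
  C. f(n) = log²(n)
C < B < A

Comparing growth rates:
C = log²(n) is O(log² n)
B = log³(n) is O(log³ n)
A = eⁿ is O(eⁿ)

Therefore, the order from slowest to fastest is: C < B < A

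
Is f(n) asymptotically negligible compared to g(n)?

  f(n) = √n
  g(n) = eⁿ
True

f(n) = √n is O(√n), and g(n) = eⁿ is O(eⁿ).
Since O(√n) grows strictly slower than O(eⁿ), f(n) = o(g(n)) is true.
This means lim(n→∞) f(n)/g(n) = 0.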